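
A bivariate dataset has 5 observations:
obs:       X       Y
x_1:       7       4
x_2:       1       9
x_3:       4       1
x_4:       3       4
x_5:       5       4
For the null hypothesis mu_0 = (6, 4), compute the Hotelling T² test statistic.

Step 1 — sample mean vector:
  mean(X) = (7 + 1 + 4 + 3 + 5) / 5 = 20/5 = 4
  mean(Y) = (4 + 9 + 1 + 4 + 4) / 5 = 22/5 = 4.4
  x̄ = (4, 4.4),  deviation x̄ - mu_0 = (4, 4.4) - (6, 4) = (-2, 0.4).

Step 2 — sample covariance matrix, S[i,j] = (1/(n-1)) · Σ_k (x_{k,i} - mean_i) · (x_{k,j} - mean_j), divisor n-1 = 4:
  S[X,X] = ((3)·(3) + (-3)·(-3) + (0)·(0) + (-1)·(-1) + (1)·(1)) / 4 = 20/4 = 5
  S[X,Y] = ((3)·(-0.4) + (-3)·(4.6) + (0)·(-3.4) + (-1)·(-0.4) + (1)·(-0.4)) / 4 = -15/4 = -3.75
  S[Y,Y] = ((-0.4)·(-0.4) + (4.6)·(4.6) + (-3.4)·(-3.4) + (-0.4)·(-0.4) + (-0.4)·(-0.4)) / 4 = 33.2/4 = 8.3
  S = [[5, -3.75],
 [-3.75, 8.3]].

Step 3 — invert S. det(S) = 5·8.3 - (-3.75)² = 27.4375.
  S^{-1} = (1/det) · [[d, -b], [-b, a]] = [[0.3025, 0.1367],
 [0.1367, 0.1822]].

Step 4 — quadratic form (x̄ - mu_0)^T · S^{-1} · (x̄ - mu_0):
  S^{-1} · (x̄ - mu_0) = (-0.5503, -0.2005),
  (x̄ - mu_0)^T · [...] = (-2)·(-0.5503) + (0.4)·(-0.2005) = 1.0205.

Step 5 — scale by n: T² = 5 · 1.0205 = 5.1025.

T² ≈ 5.1025


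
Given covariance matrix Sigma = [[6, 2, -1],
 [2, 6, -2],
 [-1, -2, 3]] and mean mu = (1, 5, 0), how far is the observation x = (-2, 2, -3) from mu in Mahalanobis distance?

Step 1 — centre the observation: (x - mu) = (-3, -3, -3).

Step 2 — invert Sigma (cofactor / det for 3×3, or solve directly):
  Sigma^{-1} = [[0.1892, -0.0541, 0.027],
 [-0.0541, 0.2297, 0.1351],
 [0.027, 0.1351, 0.4324]].

Step 3 — form the quadratic (x - mu)^T · Sigma^{-1} · (x - mu):
  Sigma^{-1} · (x - mu) = (-0.4865, -0.9324, -1.7838).
  (x - mu)^T · [Sigma^{-1} · (x - mu)] = (-3)·(-0.4865) + (-3)·(-0.9324) + (-3)·(-1.7838) = 9.6081.

Step 4 — take square root: d = √(9.6081) ≈ 3.0997.

d(x, mu) = √(9.6081) ≈ 3.0997


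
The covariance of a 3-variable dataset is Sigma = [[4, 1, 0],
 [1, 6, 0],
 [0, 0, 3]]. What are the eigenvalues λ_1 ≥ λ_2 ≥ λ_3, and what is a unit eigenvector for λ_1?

Step 1 — characteristic polynomial p(λ) = det(λI - Sigma) = λ³ - tr·λ² + c_1·λ - det, where tr = trace, c_1 = sum of the principal 2×2 minors, det = det(Sigma):
  tr = 4 + 6 + 3 = 13,
  c_1 = (4·6 - (1)²) + (4·3 - (0)²) + (6·3 - (0)²) = 23 + 12 + 18 = 53,
  det = 4·(6·3 - (0)²) - (1)·((1)·3 - (0)·(0)) + (0)·((1)·(0) - 6·(0)) = 4·(18) - (1)·(3) + (0)·(0) = 69.
  So p(λ) = λ³ - 13λ² + 53λ - 69.
Step 2 — look for an integer root (rational root theorem: any rational root is an integer divisor of 69). Testing λ = 3:
  p(3) = 27 - 117 + 159 - 69 = 0  ✓
  Dividing out (λ - 3): p(λ) = (λ - 3)(λ² - 10λ + 23).
Step 3 — remaining eigenvalues from the quadratic λ² - 10λ + 23 = 0:
  Δ = 10² - 4·23 = 100 - 92 = 8,  λ = (10 ± √8)/2 = (10 ± 2.8284)/2 ≈ 6.4142 or 3.5858.
  Sorted: λ_1 = 6.4142,  λ_2 = 3.5858,  λ_3 = 3  (check: sum = 13 = tr ✓).

Step 4 — unit eigenvector for λ_1 ≈ 6.4142: v spans the null space of (Sigma - λ_1 I), whose rows are
  r_1 = (-2.4142, 1, 0),  r_2 = (1, -0.4142, 0),  r_3 = (0, 0, -3.4142).
  v is orthogonal to every row, so take v ∝ r_1 × r_3 = ((1)·(-3.4142) - (0)·(0), (0)·(0) - (-2.4142)·(-3.4142), (-2.4142)·(0) - (1)·(0)) ≈ (-3.4142, -8.2426, 0).
  Rescale (multiply by -1 so the first nonzero entry is positive): u = (3.4142, 8.2426, 0).
  ||u|| = √((3.4142)² + (8.2426)² + (0)²) = √(79.598) ≈ 8.9218,  v_1 = u/||u|| ≈ (0.3827, 0.9239, 0) (||v_1|| = 1).

λ_1 = 6.4142,  λ_2 = 3.5858,  λ_3 = 3;  v_1 ≈ (0.3827, 0.9239, 0)


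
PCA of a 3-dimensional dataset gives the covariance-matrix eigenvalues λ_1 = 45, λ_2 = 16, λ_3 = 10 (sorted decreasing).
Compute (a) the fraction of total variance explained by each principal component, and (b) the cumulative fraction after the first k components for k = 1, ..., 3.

Step 1 — total variance = trace(Sigma) = Σ λ_i = 45 + 16 + 10 = 71.

Step 2 — fraction explained by component i = λ_i / Σ λ:
  PC1: 45/71 = 0.6338
  PC2: 16/71 = 0.2254
  PC3: 10/71 = 0.1408

Step 3 — cumulative fraction after k components = (λ_1 + ... + λ_k) / Σ λ:
  k = 1: 45/71 = 0.6338
  k = 2: (45 + 16)/71 = 61/71 = 0.8592
  k = 3: (45 + 16 + 10)/71 = 71/71 = 1

Summary (fraction, with percent):

explained: PC1 0.6338 (63.38%), PC2 0.2254 (22.54%), PC3 0.1408 (14.08%);  cumulative: 0.6338, 0.8592, 1


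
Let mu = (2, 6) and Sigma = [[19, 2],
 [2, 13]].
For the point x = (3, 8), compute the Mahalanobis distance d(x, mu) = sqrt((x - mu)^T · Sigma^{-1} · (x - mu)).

Step 1 — centre the observation: (x - mu) = (1, 2).

Step 2 — invert Sigma. det(Sigma) = 19·13 - (2)² = 243.
  Sigma^{-1} = (1/det) · [[d, -b], [-b, a]] = [[0.0535, -0.0082],
 [-0.0082, 0.0782]].

Step 3 — form the quadratic (x - mu)^T · Sigma^{-1} · (x - mu):
  Sigma^{-1} · (x - mu) = (0.037, 0.1481).
  (x - mu)^T · [Sigma^{-1} · (x - mu)] = (1)·(0.037) + (2)·(0.1481) = 0.3333.

Step 4 — take square root: d = √(0.3333) ≈ 0.5774.

d(x, mu) = √(0.3333) ≈ 0.5774


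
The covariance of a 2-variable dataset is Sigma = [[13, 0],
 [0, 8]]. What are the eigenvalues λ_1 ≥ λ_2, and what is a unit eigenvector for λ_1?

Step 1 — characteristic polynomial of 2×2 Sigma:
  det(Sigma - λI) = λ² - trace · λ + det = 0.
  trace = 13 + 8 = 21, det = 13·8 - (0)² = 104.
Step 2 — discriminant:
  Δ = trace² - 4·det = 441 - 416 = 25.
Step 3 — eigenvalues:
  λ = (trace ± √Δ)/2 = (21 ± 5)/2,
  λ_1 = 13,  λ_2 = 8.

Step 4 — unit eigenvector for λ_1: Sigma is diagonal, so its eigenvectors are the coordinate axes. λ_1 = 13 is the diagonal entry on the first coordinate axis, hence
  v_1 = (1, 0) (||v_1|| = 1).

λ_1 = 13,  λ_2 = 8;  v_1 ≈ (1, 0)


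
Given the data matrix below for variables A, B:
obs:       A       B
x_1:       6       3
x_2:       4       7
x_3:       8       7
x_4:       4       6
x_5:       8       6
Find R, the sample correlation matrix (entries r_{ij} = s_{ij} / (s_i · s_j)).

Step 1 — column means:
  mean(A) = (6 + 4 + 8 + 4 + 8) / 5 = 30/5 = 6
  mean(B) = (3 + 7 + 7 + 6 + 6) / 5 = 29/5 = 5.8

Step 2 — sample variances and covariances s[i,j] = (1/(n-1)) · Σ_k (x_{k,i} - mean_i) · (x_{k,j} - mean_j), with n-1 = 4:
  s[A,A] = ((0)·(0) + (-2)·(-2) + (2)·(2) + (-2)·(-2) + (2)·(2)) / 4 = 16/4 = 4
  s[A,B] = ((0)·(-2.8) + (-2)·(1.2) + (2)·(1.2) + (-2)·(0.2) + (2)·(0.2)) / 4 = 0/4 = 0
  s[B,B] = ((-2.8)·(-2.8) + (1.2)·(1.2) + (1.2)·(1.2) + (0.2)·(0.2) + (0.2)·(0.2)) / 4 = 10.8/4 = 2.7
  Sample standard deviations s_i = √(s[i,i]):
  s(A) = √(4) = 2
  s(B) = √(2.7) = 1.6432

Step 3 — r_{ij} = s_{ij} / (s_i · s_j):
  r[A,A] = 1 (diagonal).
  r[A,B] = 0 / (2 · 1.6432) = 0 / 3.2863 = 0
  r[B,B] = 1 (diagonal).

R is symmetric with unit diagonal. Assembling:

R = [[1, 0],
 [0, 1]]


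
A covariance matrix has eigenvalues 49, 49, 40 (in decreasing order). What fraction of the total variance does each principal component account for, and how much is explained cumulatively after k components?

Step 1 — total variance = trace(Sigma) = Σ λ_i = 49 + 49 + 40 = 138.

Step 2 — fraction explained by component i = λ_i / Σ λ:
  PC1: 49/138 = 0.3551
  PC2: 49/138 = 0.3551
  PC3: 40/138 = 0.2899

Step 3 — cumulative fraction after k components = (λ_1 + ... + λ_k) / Σ λ:
  k = 1: 49/138 = 0.3551
  k = 2: (49 + 49)/138 = 98/138 = 0.7101
  k = 3: (49 + 49 + 40)/138 = 138/138 = 1

Summary (fraction, with percent):

explained: PC1 0.3551 (35.51%), PC2 0.3551 (35.51%), PC3 0.2899 (28.99%);  cumulative: 0.3551, 0.7101, 1


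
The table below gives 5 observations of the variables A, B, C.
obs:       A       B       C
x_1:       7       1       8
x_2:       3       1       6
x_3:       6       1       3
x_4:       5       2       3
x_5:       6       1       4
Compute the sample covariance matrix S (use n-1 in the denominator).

Step 1 — column means:
  mean(A) = (7 + 3 + 6 + 5 + 6) / 5 = 27/5 = 5.4
  mean(B) = (1 + 1 + 1 + 2 + 1) / 5 = 6/5 = 1.2
  mean(C) = (8 + 6 + 3 + 3 + 4) / 5 = 24/5 = 4.8

Step 2 — sample covariance S[i,j] = (1/(n-1)) · Σ_k (x_{k,i} - mean_i) · (x_{k,j} - mean_j), with n-1 = 4.
  S[A,A] = ((1.6)·(1.6) + (-2.4)·(-2.4) + (0.6)·(0.6) + (-0.4)·(-0.4) + (0.6)·(0.6)) / 4 = 9.2/4 = 2.3
  S[A,B] = ((1.6)·(-0.2) + (-2.4)·(-0.2) + (0.6)·(-0.2) + (-0.4)·(0.8) + (0.6)·(-0.2)) / 4 = -0.4/4 = -0.1
  S[A,C] = ((1.6)·(3.2) + (-2.4)·(1.2) + (0.6)·(-1.8) + (-0.4)·(-1.8) + (0.6)·(-0.8)) / 4 = 1.4/4 = 0.35
  S[B,B] = ((-0.2)·(-0.2) + (-0.2)·(-0.2) + (-0.2)·(-0.2) + (0.8)·(0.8) + (-0.2)·(-0.2)) / 4 = 0.8/4 = 0.2
  S[B,C] = ((-0.2)·(3.2) + (-0.2)·(1.2) + (-0.2)·(-1.8) + (0.8)·(-1.8) + (-0.2)·(-0.8)) / 4 = -1.8/4 = -0.45
  S[C,C] = ((3.2)·(3.2) + (1.2)·(1.2) + (-1.8)·(-1.8) + (-1.8)·(-1.8) + (-0.8)·(-0.8)) / 4 = 18.8/4 = 4.7

S is symmetric (S[j,i] = S[i,j]). Assembling:

S = [[2.3, -0.1, 0.35],
 [-0.1, 0.2, -0.45],
 [0.35, -0.45, 4.7]]


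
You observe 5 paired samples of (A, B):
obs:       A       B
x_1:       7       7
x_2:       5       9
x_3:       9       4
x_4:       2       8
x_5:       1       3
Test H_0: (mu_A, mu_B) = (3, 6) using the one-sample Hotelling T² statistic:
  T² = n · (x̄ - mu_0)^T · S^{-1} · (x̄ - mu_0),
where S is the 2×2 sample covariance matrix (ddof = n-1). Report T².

Step 1 — sample mean vector:
  mean(A) = (7 + 5 + 9 + 2 + 1) / 5 = 24/5 = 4.8
  mean(B) = (7 + 9 + 4 + 8 + 3) / 5 = 31/5 = 6.2
  x̄ = (4.8, 6.2),  deviation x̄ - mu_0 = (4.8, 6.2) - (3, 6) = (1.8, 0.2).

Step 2 — sample covariance matrix, S[i,j] = (1/(n-1)) · Σ_k (x_{k,i} - mean_i) · (x_{k,j} - mean_j), divisor n-1 = 4:
  S[A,A] = ((2.2)·(2.2) + (0.2)·(0.2) + (4.2)·(4.2) + (-2.8)·(-2.8) + (-3.8)·(-3.8)) / 4 = 44.8/4 = 11.2
  S[A,B] = ((2.2)·(0.8) + (0.2)·(2.8) + (4.2)·(-2.2) + (-2.8)·(1.8) + (-3.8)·(-3.2)) / 4 = 0.2/4 = 0.05
  S[B,B] = ((0.8)·(0.8) + (2.8)·(2.8) + (-2.2)·(-2.2) + (1.8)·(1.8) + (-3.2)·(-3.2)) / 4 = 26.8/4 = 6.7
  S = [[11.2, 0.05],
 [0.05, 6.7]].

Step 3 — invert S. det(S) = 11.2·6.7 - (0.05)² = 75.0375.
  S^{-1} = (1/det) · [[d, -b], [-b, a]] = [[0.0893, -0.0007],
 [-0.0007, 0.1493]].

Step 4 — quadratic form (x̄ - mu_0)^T · S^{-1} · (x̄ - mu_0):
  S^{-1} · (x̄ - mu_0) = (0.1606, 0.0287),
  (x̄ - mu_0)^T · [...] = (1.8)·(0.1606) + (0.2)·(0.0287) = 0.2948.

Step 5 — scale by n: T² = 5 · 0.2948 = 1.4739.

T² ≈ 1.4739


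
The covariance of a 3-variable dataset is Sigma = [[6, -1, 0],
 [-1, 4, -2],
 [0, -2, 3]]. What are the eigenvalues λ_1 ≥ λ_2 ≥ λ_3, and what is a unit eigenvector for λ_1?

Step 1 — characteristic polynomial p(λ) = det(λI - Sigma) = λ³ - tr·λ² + c_1·λ - det, where tr = trace, c_1 = sum of the principal 2×2 minors, det = det(Sigma):
  tr = 6 + 4 + 3 = 13,
  c_1 = (6·4 - (-1)²) + (6·3 - (0)²) + (4·3 - (-2)²) = 23 + 18 + 8 = 49,
  det = 6·(4·3 - (-2)²) - (-1)·((-1)·3 - (-2)·(0)) + (0)·((-1)·(-2) - 4·(0)) = 6·(8) - (-1)·(-3) + (0)·(2) = 45.
  So p(λ) = λ³ - 13λ² + 49λ - 45.
Step 2 — look for an integer root (rational root theorem: any rational root is an integer divisor of 45). Testing λ = 5:
  p(5) = 125 - 325 + 245 - 45 = 0  ✓
  Dividing out (λ - 5): p(λ) = (λ - 5)(λ² - 8λ + 9).
Step 3 — remaining eigenvalues from the quadratic λ² - 8λ + 9 = 0:
  Δ = 8² - 4·9 = 64 - 36 = 28,  λ = (8 ± √28)/2 = (8 ± 5.2915)/2 ≈ 6.6458 or 1.3542.
  Sorted: λ_1 = 6.6458,  λ_2 = 5,  λ_3 = 1.3542  (check: sum = 13 = tr ✓).

Step 4 — unit eigenvector for λ_1 ≈ 6.6458: v spans the null space of (Sigma - λ_1 I), whose rows are
  r_1 = (-0.6458, -1, 0),  r_2 = (-1, -2.6458, -2),  r_3 = (0, -2, -3.6458).
  v is orthogonal to every row, so take v ∝ r_1 × r_2 = ((-1)·(-2) - (0)·(-2.6458), (0)·(-1) - (-0.6458)·(-2), (-0.6458)·(-2.6458) - (-1)·(-1)) ≈ (2, -1.2915, 0.7085).
  Let u = (2, -1.2915, 0.7085).
  ||u|| = √((2)² + (-1.2915)² + (0.7085)²) = √(6.1699) ≈ 2.4839,  v_1 = u/||u|| ≈ (0.8052, -0.5199, 0.2852) (||v_1|| = 1).

λ_1 = 6.6458,  λ_2 = 5,  λ_3 = 1.3542;  v_1 ≈ (0.8052, -0.5199, 0.2852)


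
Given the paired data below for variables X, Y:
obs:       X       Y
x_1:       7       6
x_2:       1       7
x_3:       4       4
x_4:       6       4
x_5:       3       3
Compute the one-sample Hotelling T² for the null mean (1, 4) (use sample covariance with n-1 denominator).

Step 1 — sample mean vector:
  mean(X) = (7 + 1 + 4 + 6 + 3) / 5 = 21/5 = 4.2
  mean(Y) = (6 + 7 + 4 + 4 + 3) / 5 = 24/5 = 4.8
  x̄ = (4.2, 4.8),  deviation x̄ - mu_0 = (4.2, 4.8) - (1, 4) = (3.2, 0.8).

Step 2 — sample covariance matrix, S[i,j] = (1/(n-1)) · Σ_k (x_{k,i} - mean_i) · (x_{k,j} - mean_j), divisor n-1 = 4:
  S[X,X] = ((2.8)·(2.8) + (-3.2)·(-3.2) + (-0.2)·(-0.2) + (1.8)·(1.8) + (-1.2)·(-1.2)) / 4 = 22.8/4 = 5.7
  S[X,Y] = ((2.8)·(1.2) + (-3.2)·(2.2) + (-0.2)·(-0.8) + (1.8)·(-0.8) + (-1.2)·(-1.8)) / 4 = -2.8/4 = -0.7
  S[Y,Y] = ((1.2)·(1.2) + (2.2)·(2.2) + (-0.8)·(-0.8) + (-0.8)·(-0.8) + (-1.8)·(-1.8)) / 4 = 10.8/4 = 2.7
  S = [[5.7, -0.7],
 [-0.7, 2.7]].

Step 3 — invert S. det(S) = 5.7·2.7 - (-0.7)² = 14.9.
  S^{-1} = (1/det) · [[d, -b], [-b, a]] = [[0.1812, 0.047],
 [0.047, 0.3826]].

Step 4 — quadratic form (x̄ - mu_0)^T · S^{-1} · (x̄ - mu_0):
  S^{-1} · (x̄ - mu_0) = (0.6174, 0.4564),
  (x̄ - mu_0)^T · [...] = (3.2)·(0.6174) + (0.8)·(0.4564) = 2.3409.

Step 5 — scale by n: T² = 5 · 2.3409 = 11.7047.

T² ≈ 11.7047


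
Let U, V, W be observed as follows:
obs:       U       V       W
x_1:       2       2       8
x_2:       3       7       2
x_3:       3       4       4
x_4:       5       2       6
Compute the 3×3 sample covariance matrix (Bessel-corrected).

Step 1 — column means:
  mean(U) = (2 + 3 + 3 + 5) / 4 = 13/4 = 3.25
  mean(V) = (2 + 7 + 4 + 2) / 4 = 15/4 = 3.75
  mean(W) = (8 + 2 + 4 + 6) / 4 = 20/4 = 5

Step 2 — sample covariance S[i,j] = (1/(n-1)) · Σ_k (x_{k,i} - mean_i) · (x_{k,j} - mean_j), with n-1 = 3.
  S[U,U] = ((-1.25)·(-1.25) + (-0.25)·(-0.25) + (-0.25)·(-0.25) + (1.75)·(1.75)) / 3 = 4.75/3 = 1.5833
  S[U,V] = ((-1.25)·(-1.75) + (-0.25)·(3.25) + (-0.25)·(0.25) + (1.75)·(-1.75)) / 3 = -1.75/3 = -0.5833
  S[U,W] = ((-1.25)·(3) + (-0.25)·(-3) + (-0.25)·(-1) + (1.75)·(1)) / 3 = -1/3 = -0.3333
  S[V,V] = ((-1.75)·(-1.75) + (3.25)·(3.25) + (0.25)·(0.25) + (-1.75)·(-1.75)) / 3 = 16.75/3 = 5.5833
  S[V,W] = ((-1.75)·(3) + (3.25)·(-3) + (0.25)·(-1) + (-1.75)·(1)) / 3 = -17/3 = -5.6667
  S[W,W] = ((3)·(3) + (-3)·(-3) + (-1)·(-1) + (1)·(1)) / 3 = 20/3 = 6.6667

S is symmetric (S[j,i] = S[i,j]). Assembling:

S = [[1.5833, -0.5833, -0.3333],
 [-0.5833, 5.5833, -5.6667],
 [-0.3333, -5.6667, 6.6667]]


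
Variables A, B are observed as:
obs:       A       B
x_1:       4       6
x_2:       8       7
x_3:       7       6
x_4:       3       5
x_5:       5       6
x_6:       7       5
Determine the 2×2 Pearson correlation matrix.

Step 1 — column means:
  mean(A) = (4 + 8 + 7 + 3 + 5 + 7) / 6 = 34/6 = 5.6667
  mean(B) = (6 + 7 + 6 + 5 + 6 + 5) / 6 = 35/6 = 5.8333

Step 2 — sample variances and covariances s[i,j] = (1/(n-1)) · Σ_k (x_{k,i} - mean_i) · (x_{k,j} - mean_j), with n-1 = 5:
  s[A,A] = ((-1.6667)·(-1.6667) + (2.3333)·(2.3333) + (1.3333)·(1.3333) + (-2.6667)·(-2.6667) + (-0.6667)·(-0.6667) + (1.3333)·(1.3333)) / 5 = 19.3333/5 = 3.8667
  s[A,B] = ((-1.6667)·(0.1667) + (2.3333)·(1.1667) + (1.3333)·(0.1667) + (-2.6667)·(-0.8333) + (-0.6667)·(0.1667) + (1.3333)·(-0.8333)) / 5 = 3.6667/5 = 0.7333
  s[B,B] = ((0.1667)·(0.1667) + (1.1667)·(1.1667) + (0.1667)·(0.1667) + (-0.8333)·(-0.8333) + (0.1667)·(0.1667) + (-0.8333)·(-0.8333)) / 5 = 2.8333/5 = 0.5667
  Sample standard deviations s_i = √(s[i,i]):
  s(A) = √(3.8667) = 1.9664
  s(B) = √(0.5667) = 0.7528

Step 3 — r_{ij} = s_{ij} / (s_i · s_j):
  r[A,A] = 1 (diagonal).
  r[A,B] = 0.7333 / (1.9664 · 0.7528) = 0.7333 / 1.4802 = 0.4954
  r[B,B] = 1 (diagonal).

R is symmetric with unit diagonal. Assembling:

R = [[1, 0.4954],
 [0.4954, 1]]


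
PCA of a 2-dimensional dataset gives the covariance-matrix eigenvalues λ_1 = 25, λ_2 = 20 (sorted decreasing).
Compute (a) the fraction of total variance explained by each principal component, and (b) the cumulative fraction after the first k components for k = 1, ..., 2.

Step 1 — total variance = trace(Sigma) = Σ λ_i = 25 + 20 = 45.

Step 2 — fraction explained by component i = λ_i / Σ λ:
  PC1: 25/45 = 0.5556
  PC2: 20/45 = 0.4444

Step 3 — cumulative fraction after k components = (λ_1 + ... + λ_k) / Σ λ:
  k = 1: 25/45 = 0.5556
  k = 2: (25 + 20)/45 = 45/45 = 1

Summary (fraction, with percent):

explained: PC1 0.5556 (55.56%), PC2 0.4444 (44.44%);  cumulative: 0.5556, 1


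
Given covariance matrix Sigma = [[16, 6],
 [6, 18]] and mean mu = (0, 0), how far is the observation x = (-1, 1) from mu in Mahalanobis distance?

Step 1 — centre the observation: (x - mu) = (-1, 1).

Step 2 — invert Sigma. det(Sigma) = 16·18 - (6)² = 252.
  Sigma^{-1} = (1/det) · [[d, -b], [-b, a]] = [[0.0714, -0.0238],
 [-0.0238, 0.0635]].

Step 3 — form the quadratic (x - mu)^T · Sigma^{-1} · (x - mu):
  Sigma^{-1} · (x - mu) = (-0.0952, 0.0873).
  (x - mu)^T · [Sigma^{-1} · (x - mu)] = (-1)·(-0.0952) + (1)·(0.0873) = 0.1825.

Step 4 — take square root: d = √(0.1825) ≈ 0.4272.

d(x, mu) = √(0.1825) ≈ 0.4272


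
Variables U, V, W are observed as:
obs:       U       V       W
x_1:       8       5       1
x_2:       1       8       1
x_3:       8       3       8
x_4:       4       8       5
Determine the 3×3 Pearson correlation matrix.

Step 1 — column means:
  mean(U) = (8 + 1 + 8 + 4) / 4 = 21/4 = 5.25
  mean(V) = (5 + 8 + 3 + 8) / 4 = 24/4 = 6
  mean(W) = (1 + 1 + 8 + 5) / 4 = 15/4 = 3.75

Step 2 — sample variances and covariances s[i,j] = (1/(n-1)) · Σ_k (x_{k,i} - mean_i) · (x_{k,j} - mean_j), with n-1 = 3:
  s[U,U] = ((2.75)·(2.75) + (-4.25)·(-4.25) + (2.75)·(2.75) + (-1.25)·(-1.25)) / 3 = 34.75/3 = 11.5833
  s[U,V] = ((2.75)·(-1) + (-4.25)·(2) + (2.75)·(-3) + (-1.25)·(2)) / 3 = -22/3 = -7.3333
  s[U,W] = ((2.75)·(-2.75) + (-4.25)·(-2.75) + (2.75)·(4.25) + (-1.25)·(1.25)) / 3 = 14.25/3 = 4.75
  s[V,V] = ((-1)·(-1) + (2)·(2) + (-3)·(-3) + (2)·(2)) / 3 = 18/3 = 6
  s[V,W] = ((-1)·(-2.75) + (2)·(-2.75) + (-3)·(4.25) + (2)·(1.25)) / 3 = -13/3 = -4.3333
  s[W,W] = ((-2.75)·(-2.75) + (-2.75)·(-2.75) + (4.25)·(4.25) + (1.25)·(1.25)) / 3 = 34.75/3 = 11.5833
  Sample standard deviations s_i = √(s[i,i]):
  s(U) = √(11.5833) = 3.4034
  s(V) = √(6) = 2.4495
  s(W) = √(11.5833) = 3.4034

Step 3 — r_{ij} = s_{ij} / (s_i · s_j):
  r[U,U] = 1 (diagonal).
  r[U,V] = -7.3333 / (3.4034 · 2.4495) = -7.3333 / 8.3367 = -0.8796
  r[U,W] = 4.75 / (3.4034 · 3.4034) = 4.75 / 11.5833 = 0.4101
  r[V,V] = 1 (diagonal).
  r[V,W] = -4.3333 / (2.4495 · 3.4034) = -4.3333 / 8.3367 = -0.5198
  r[W,W] = 1 (diagonal).

R is symmetric with unit diagonal. Assembling:

R = [[1, -0.8796, 0.4101],
 [-0.8796, 1, -0.5198],
 [0.4101, -0.5198, 1]]


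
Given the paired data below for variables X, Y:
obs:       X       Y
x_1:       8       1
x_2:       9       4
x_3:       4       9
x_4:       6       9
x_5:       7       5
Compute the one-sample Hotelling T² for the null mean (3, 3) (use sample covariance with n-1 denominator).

Step 1 — sample mean vector:
  mean(X) = (8 + 9 + 4 + 6 + 7) / 5 = 34/5 = 6.8
  mean(Y) = (1 + 4 + 9 + 9 + 5) / 5 = 28/5 = 5.6
  x̄ = (6.8, 5.6),  deviation x̄ - mu_0 = (6.8, 5.6) - (3, 3) = (3.8, 2.6).

Step 2 — sample covariance matrix, S[i,j] = (1/(n-1)) · Σ_k (x_{k,i} - mean_i) · (x_{k,j} - mean_j), divisor n-1 = 4:
  S[X,X] = ((1.2)·(1.2) + (2.2)·(2.2) + (-2.8)·(-2.8) + (-0.8)·(-0.8) + (0.2)·(0.2)) / 4 = 14.8/4 = 3.7
  S[X,Y] = ((1.2)·(-4.6) + (2.2)·(-1.6) + (-2.8)·(3.4) + (-0.8)·(3.4) + (0.2)·(-0.6)) / 4 = -21.4/4 = -5.35
  S[Y,Y] = ((-4.6)·(-4.6) + (-1.6)·(-1.6) + (3.4)·(3.4) + (3.4)·(3.4) + (-0.6)·(-0.6)) / 4 = 47.2/4 = 11.8
  S = [[3.7, -5.35],
 [-5.35, 11.8]].

Step 3 — invert S. det(S) = 3.7·11.8 - (-5.35)² = 15.0375.
  S^{-1} = (1/det) · [[d, -b], [-b, a]] = [[0.7847, 0.3558],
 [0.3558, 0.2461]].

Step 4 — quadratic form (x̄ - mu_0)^T · S^{-1} · (x̄ - mu_0):
  S^{-1} · (x̄ - mu_0) = (3.9069, 1.9917),
  (x̄ - mu_0)^T · [...] = (3.8)·(3.9069) + (2.6)·(1.9917) = 20.0246.

Step 5 — scale by n: T² = 5 · 20.0246 = 100.123.

T² ≈ 100.123


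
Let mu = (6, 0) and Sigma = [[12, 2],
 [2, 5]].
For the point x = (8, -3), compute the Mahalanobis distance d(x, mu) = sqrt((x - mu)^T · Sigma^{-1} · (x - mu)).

Step 1 — centre the observation: (x - mu) = (2, -3).

Step 2 — invert Sigma. det(Sigma) = 12·5 - (2)² = 56.
  Sigma^{-1} = (1/det) · [[d, -b], [-b, a]] = [[0.0893, -0.0357],
 [-0.0357, 0.2143]].

Step 3 — form the quadratic (x - mu)^T · Sigma^{-1} · (x - mu):
  Sigma^{-1} · (x - mu) = (0.2857, -0.7143).
  (x - mu)^T · [Sigma^{-1} · (x - mu)] = (2)·(0.2857) + (-3)·(-0.7143) = 2.7143.

Step 4 — take square root: d = √(2.7143) ≈ 1.6475.

d(x, mu) = √(2.7143) ≈ 1.6475


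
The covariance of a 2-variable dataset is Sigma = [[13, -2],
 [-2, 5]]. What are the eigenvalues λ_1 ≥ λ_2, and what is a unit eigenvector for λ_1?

Step 1 — characteristic polynomial of 2×2 Sigma:
  det(Sigma - λI) = λ² - trace · λ + det = 0.
  trace = 13 + 5 = 18, det = 13·5 - (-2)² = 61.
Step 2 — discriminant:
  Δ = trace² - 4·det = 324 - 244 = 80.
Step 3 — eigenvalues:
  λ = (trace ± √Δ)/2 = (18 ± 8.9443)/2,
  λ_1 = 13.4721,  λ_2 = 4.5279.

Step 4 — unit eigenvector for λ_1: solve (Sigma - λ_1 I)v = 0. First row:
  (13 - 13.4721)·v_x + (-2)·v_y = 0, i.e. (-0.4721)·v_x + (-2)·v_y = 0,
  so v ∝ (b, λ_1 - a) = (-2, 0.4721); multiply by -1 so the first entry is positive: u = (2, -0.4721).
  ||u|| = √((2)² + (-0.4721)²) = √(4.2229) ≈ 2.055,
  v_1 = u/||u|| ≈ (0.9732, -0.2298) (||v_1|| = 1).

λ_1 = 13.4721,  λ_2 = 4.5279;  v_1 ≈ (0.9732, -0.2298)


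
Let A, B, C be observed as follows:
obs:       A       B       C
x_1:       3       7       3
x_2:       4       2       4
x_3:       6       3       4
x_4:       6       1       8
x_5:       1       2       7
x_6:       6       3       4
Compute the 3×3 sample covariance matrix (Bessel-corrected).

Step 1 — column means:
  mean(A) = (3 + 4 + 6 + 6 + 1 + 6) / 6 = 26/6 = 4.3333
  mean(B) = (7 + 2 + 3 + 1 + 2 + 3) / 6 = 18/6 = 3
  mean(C) = (3 + 4 + 4 + 8 + 7 + 4) / 6 = 30/6 = 5

Step 2 — sample covariance S[i,j] = (1/(n-1)) · Σ_k (x_{k,i} - mean_i) · (x_{k,j} - mean_j), with n-1 = 5.
  S[A,A] = ((-1.3333)·(-1.3333) + (-0.3333)·(-0.3333) + (1.6667)·(1.6667) + (1.6667)·(1.6667) + (-3.3333)·(-3.3333) + (1.6667)·(1.6667)) / 5 = 21.3333/5 = 4.2667
  S[A,B] = ((-1.3333)·(4) + (-0.3333)·(-1) + (1.6667)·(0) + (1.6667)·(-2) + (-3.3333)·(-1) + (1.6667)·(0)) / 5 = -5/5 = -1
  S[A,C] = ((-1.3333)·(-2) + (-0.3333)·(-1) + (1.6667)·(-1) + (1.6667)·(3) + (-3.3333)·(2) + (1.6667)·(-1)) / 5 = -2/5 = -0.4
  S[B,B] = ((4)·(4) + (-1)·(-1) + (0)·(0) + (-2)·(-2) + (-1)·(-1) + (0)·(0)) / 5 = 22/5 = 4.4
  S[B,C] = ((4)·(-2) + (-1)·(-1) + (0)·(-1) + (-2)·(3) + (-1)·(2) + (0)·(-1)) / 5 = -15/5 = -3
  S[C,C] = ((-2)·(-2) + (-1)·(-1) + (-1)·(-1) + (3)·(3) + (2)·(2) + (-1)·(-1)) / 5 = 20/5 = 4

S is symmetric (S[j,i] = S[i,j]). Assembling:

S = [[4.2667, -1, -0.4],
 [-1, 4.4, -3],
 [-0.4, -3, 4]]


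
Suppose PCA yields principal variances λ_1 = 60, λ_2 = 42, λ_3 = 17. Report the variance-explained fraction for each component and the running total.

Step 1 — total variance = trace(Sigma) = Σ λ_i = 60 + 42 + 17 = 119.

Step 2 — fraction explained by component i = λ_i / Σ λ:
  PC1: 60/119 = 0.5042
  PC2: 42/119 = 0.3529
  PC3: 17/119 = 0.1429

Step 3 — cumulative fraction after k components = (λ_1 + ... + λ_k) / Σ λ:
  k = 1: 60/119 = 0.5042
  k = 2: (60 + 42)/119 = 102/119 = 0.8571
  k = 3: (60 + 42 + 17)/119 = 119/119 = 1

Summary (fraction, with percent):

explained: PC1 0.5042 (50.42%), PC2 0.3529 (35.29%), PC3 0.1429 (14.29%);  cumulative: 0.5042, 0.8571, 1


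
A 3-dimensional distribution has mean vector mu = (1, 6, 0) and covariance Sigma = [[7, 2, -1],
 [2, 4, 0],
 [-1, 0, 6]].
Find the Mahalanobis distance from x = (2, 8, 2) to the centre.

Step 1 — centre the observation: (x - mu) = (1, 2, 2).

Step 2 — invert Sigma (cofactor / det for 3×3, or solve directly):
  Sigma^{-1} = [[0.1714, -0.0857, 0.0286],
 [-0.0857, 0.2929, -0.0143],
 [0.0286, -0.0143, 0.1714]].

Step 3 — form the quadratic (x - mu)^T · Sigma^{-1} · (x - mu):
  Sigma^{-1} · (x - mu) = (0.0571, 0.4714, 0.3429).
  (x - mu)^T · [Sigma^{-1} · (x - mu)] = (1)·(0.0571) + (2)·(0.4714) + (2)·(0.3429) = 1.6857.

Step 4 — take square root: d = √(1.6857) ≈ 1.2984.

d(x, mu) = √(1.6857) ≈ 1.2984


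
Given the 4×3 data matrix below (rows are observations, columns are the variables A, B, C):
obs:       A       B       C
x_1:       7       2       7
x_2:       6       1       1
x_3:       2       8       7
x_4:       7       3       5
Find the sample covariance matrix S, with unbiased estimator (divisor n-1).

Step 1 — column means:
  mean(A) = (7 + 6 + 2 + 7) / 4 = 22/4 = 5.5
  mean(B) = (2 + 1 + 8 + 3) / 4 = 14/4 = 3.5
  mean(C) = (7 + 1 + 7 + 5) / 4 = 20/4 = 5

Step 2 — sample covariance S[i,j] = (1/(n-1)) · Σ_k (x_{k,i} - mean_i) · (x_{k,j} - mean_j), with n-1 = 3.
  S[A,A] = ((1.5)·(1.5) + (0.5)·(0.5) + (-3.5)·(-3.5) + (1.5)·(1.5)) / 3 = 17/3 = 5.6667
  S[A,B] = ((1.5)·(-1.5) + (0.5)·(-2.5) + (-3.5)·(4.5) + (1.5)·(-0.5)) / 3 = -20/3 = -6.6667
  S[A,C] = ((1.5)·(2) + (0.5)·(-4) + (-3.5)·(2) + (1.5)·(0)) / 3 = -6/3 = -2
  S[B,B] = ((-1.5)·(-1.5) + (-2.5)·(-2.5) + (4.5)·(4.5) + (-0.5)·(-0.5)) / 3 = 29/3 = 9.6667
  S[B,C] = ((-1.5)·(2) + (-2.5)·(-4) + (4.5)·(2) + (-0.5)·(0)) / 3 = 16/3 = 5.3333
  S[C,C] = ((2)·(2) + (-4)·(-4) + (2)·(2) + (0)·(0)) / 3 = 24/3 = 8

S is symmetric (S[j,i] = S[i,j]). Assembling:

S = [[5.6667, -6.6667, -2],
 [-6.6667, 9.6667, 5.3333],
 [-2, 5.3333, 8]]


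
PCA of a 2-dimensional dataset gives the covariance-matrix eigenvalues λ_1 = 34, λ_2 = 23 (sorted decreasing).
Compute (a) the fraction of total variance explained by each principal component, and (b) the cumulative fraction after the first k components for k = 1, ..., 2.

Step 1 — total variance = trace(Sigma) = Σ λ_i = 34 + 23 = 57.

Step 2 — fraction explained by component i = λ_i / Σ λ:
  PC1: 34/57 = 0.5965
  PC2: 23/57 = 0.4035

Step 3 — cumulative fraction after k components = (λ_1 + ... + λ_k) / Σ λ:
  k = 1: 34/57 = 0.5965
  k = 2: (34 + 23)/57 = 57/57 = 1

Summary (fraction, with percent):

explained: PC1 0.5965 (59.65%), PC2 0.4035 (40.35%);  cumulative: 0.5965, 1


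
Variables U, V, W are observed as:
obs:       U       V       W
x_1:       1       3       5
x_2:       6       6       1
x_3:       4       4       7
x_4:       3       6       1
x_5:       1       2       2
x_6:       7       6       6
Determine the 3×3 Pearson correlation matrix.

Step 1 — column means:
  mean(U) = (1 + 6 + 4 + 3 + 1 + 7) / 6 = 22/6 = 3.6667
  mean(V) = (3 + 6 + 4 + 6 + 2 + 6) / 6 = 27/6 = 4.5
  mean(W) = (5 + 1 + 7 + 1 + 2 + 6) / 6 = 22/6 = 3.6667

Step 2 — sample variances and covariances s[i,j] = (1/(n-1)) · Σ_k (x_{k,i} - mean_i) · (x_{k,j} - mean_j), with n-1 = 5:
  s[U,U] = ((-2.6667)·(-2.6667) + (2.3333)·(2.3333) + (0.3333)·(0.3333) + (-0.6667)·(-0.6667) + (-2.6667)·(-2.6667) + (3.3333)·(3.3333)) / 5 = 31.3333/5 = 6.2667
  s[U,V] = ((-2.6667)·(-1.5) + (2.3333)·(1.5) + (0.3333)·(-0.5) + (-0.6667)·(1.5) + (-2.6667)·(-2.5) + (3.3333)·(1.5)) / 5 = 18/5 = 3.6
  s[U,W] = ((-2.6667)·(1.3333) + (2.3333)·(-2.6667) + (0.3333)·(3.3333) + (-0.6667)·(-2.6667) + (-2.6667)·(-1.6667) + (3.3333)·(2.3333)) / 5 = 5.3333/5 = 1.0667
  s[V,V] = ((-1.5)·(-1.5) + (1.5)·(1.5) + (-0.5)·(-0.5) + (1.5)·(1.5) + (-2.5)·(-2.5) + (1.5)·(1.5)) / 5 = 15.5/5 = 3.1
  s[V,W] = ((-1.5)·(1.3333) + (1.5)·(-2.6667) + (-0.5)·(3.3333) + (1.5)·(-2.6667) + (-2.5)·(-1.6667) + (1.5)·(2.3333)) / 5 = -4/5 = -0.8
  s[W,W] = ((1.3333)·(1.3333) + (-2.6667)·(-2.6667) + (3.3333)·(3.3333) + (-2.6667)·(-2.6667) + (-1.6667)·(-1.6667) + (2.3333)·(2.3333)) / 5 = 35.3333/5 = 7.0667
  Sample standard deviations s_i = √(s[i,i]):
  s(U) = √(6.2667) = 2.5033
  s(V) = √(3.1) = 1.7607
  s(W) = √(7.0667) = 2.6583

Step 3 — r_{ij} = s_{ij} / (s_i · s_j):
  r[U,U] = 1 (diagonal).
  r[U,V] = 3.6 / (2.5033 · 1.7607) = 3.6 / 4.4076 = 0.8168
  r[U,W] = 1.0667 / (2.5033 · 2.6583) = 1.0667 / 6.6547 = 0.1603
  r[V,V] = 1 (diagonal).
  r[V,W] = -0.8 / (1.7607 · 2.6583) = -0.8 / 4.6805 = -0.1709
  r[W,W] = 1 (diagonal).

R is symmetric with unit diagonal. Assembling:

R = [[1, 0.8168, 0.1603],
 [0.8168, 1, -0.1709],
 [0.1603, -0.1709, 1]]


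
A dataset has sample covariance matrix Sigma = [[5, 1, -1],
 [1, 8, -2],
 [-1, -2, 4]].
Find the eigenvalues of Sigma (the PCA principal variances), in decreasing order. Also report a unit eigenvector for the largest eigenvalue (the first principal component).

Step 1 — characteristic polynomial p(λ) = det(λI - Sigma) = λ³ - tr·λ² + c_1·λ - det, where tr = trace, c_1 = sum of the principal 2×2 minors, det = det(Sigma):
  tr = 5 + 8 + 4 = 17,
  c_1 = (5·8 - (1)²) + (5·4 - (-1)²) + (8·4 - (-2)²) = 39 + 19 + 28 = 86,
  det = 5·(8·4 - (-2)²) - (1)·((1)·4 - (-2)·(-1)) + (-1)·((1)·(-2) - 8·(-1)) = 5·(28) - (1)·(2) + (-1)·(6) = 132.
  So p(λ) = λ³ - 17λ² + 86λ - 132.
Step 2 — look for an integer root (rational root theorem: any rational root is an integer divisor of 132). Testing λ = 3:
  p(3) = 27 - 153 + 258 - 132 = 0  ✓
  Dividing out (λ - 3): p(λ) = (λ - 3)(λ² - 14λ + 44).
Step 3 — remaining eigenvalues from the quadratic λ² - 14λ + 44 = 0:
  Δ = 14² - 4·44 = 196 - 176 = 20,  λ = (14 ± √20)/2 = (14 ± 4.4721)/2 ≈ 9.2361 or 4.7639.
  Sorted: λ_1 = 9.2361,  λ_2 = 4.7639,  λ_3 = 3  (check: sum = 17 = tr ✓).

Step 4 — unit eigenvector for λ_1 ≈ 9.2361: v spans the null space of (Sigma - λ_1 I), whose rows are
  r_1 = (-4.2361, 1, -1),  r_2 = (1, -1.2361, -2),  r_3 = (-1, -2, -5.2361).
  v is orthogonal to every row, so take v ∝ r_1 × r_2 = ((1)·(-2) - (-1)·(-1.2361), (-1)·(1) - (-4.2361)·(-2), (-4.2361)·(-1.2361) - (1)·(1)) ≈ (-3.2361, -9.4721, 4.2361).
  Rescale (multiply by -1 so the first nonzero entry is positive): u = (3.2361, 9.4721, -4.2361).
  ||u|| = √((3.2361)² + (9.4721)² + (-4.2361)²) = √(118.1378) ≈ 10.8691,  v_1 = u/||u|| ≈ (0.2977, 0.8715, -0.3897) (||v_1|| = 1).

λ_1 = 9.2361,  λ_2 = 4.7639,  λ_3 = 3;  v_1 ≈ (0.2977, 0.8715, -0.3897)


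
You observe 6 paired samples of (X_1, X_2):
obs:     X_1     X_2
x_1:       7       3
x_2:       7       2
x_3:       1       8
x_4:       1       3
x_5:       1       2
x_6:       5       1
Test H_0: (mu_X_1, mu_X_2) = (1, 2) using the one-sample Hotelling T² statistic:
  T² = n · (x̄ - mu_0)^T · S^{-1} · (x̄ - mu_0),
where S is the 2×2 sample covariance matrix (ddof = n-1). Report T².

Step 1 — sample mean vector:
  mean(X_1) = (7 + 7 + 1 + 1 + 1 + 5) / 6 = 22/6 = 3.6667
  mean(X_2) = (3 + 2 + 8 + 3 + 2 + 1) / 6 = 19/6 = 3.1667
  x̄ = (3.6667, 3.1667),  deviation x̄ - mu_0 = (3.6667, 3.1667) - (1, 2) = (2.6667, 1.1667).

Step 2 — sample covariance matrix, S[i,j] = (1/(n-1)) · Σ_k (x_{k,i} - mean_i) · (x_{k,j} - mean_j), divisor n-1 = 5:
  S[X_1,X_1] = ((3.3333)·(3.3333) + (3.3333)·(3.3333) + (-2.6667)·(-2.6667) + (-2.6667)·(-2.6667) + (-2.6667)·(-2.6667) + (1.3333)·(1.3333)) / 5 = 45.3333/5 = 9.0667
  S[X_1,X_2] = ((3.3333)·(-0.1667) + (3.3333)·(-1.1667) + (-2.6667)·(4.8333) + (-2.6667)·(-0.1667) + (-2.6667)·(-1.1667) + (1.3333)·(-2.1667)) / 5 = -16.6667/5 = -3.3333
  S[X_2,X_2] = ((-0.1667)·(-0.1667) + (-1.1667)·(-1.1667) + (4.8333)·(4.8333) + (-0.1667)·(-0.1667) + (-1.1667)·(-1.1667) + (-2.1667)·(-2.1667)) / 5 = 30.8333/5 = 6.1667
  S = [[9.0667, -3.3333],
 [-3.3333, 6.1667]].

Step 3 — invert S. det(S) = 9.0667·6.1667 - (-3.3333)² = 44.8.
  S^{-1} = (1/det) · [[d, -b], [-b, a]] = [[0.1376, 0.0744],
 [0.0744, 0.2024]].

Step 4 — quadratic form (x̄ - mu_0)^T · S^{-1} · (x̄ - mu_0):
  S^{-1} · (x̄ - mu_0) = (0.4539, 0.4345),
  (x̄ - mu_0)^T · [...] = (2.6667)·(0.4539) + (1.1667)·(0.4345) = 1.7173.

Step 5 — scale by n: T² = 6 · 1.7173 = 10.3036.

T² ≈ 10.3036


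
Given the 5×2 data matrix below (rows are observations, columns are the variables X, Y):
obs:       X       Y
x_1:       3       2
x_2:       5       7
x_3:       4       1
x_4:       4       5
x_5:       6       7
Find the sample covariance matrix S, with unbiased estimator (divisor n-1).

Step 1 — column means:
  mean(X) = (3 + 5 + 4 + 4 + 6) / 5 = 22/5 = 4.4
  mean(Y) = (2 + 7 + 1 + 5 + 7) / 5 = 22/5 = 4.4

Step 2 — sample covariance S[i,j] = (1/(n-1)) · Σ_k (x_{k,i} - mean_i) · (x_{k,j} - mean_j), with n-1 = 4.
  S[X,X] = ((-1.4)·(-1.4) + (0.6)·(0.6) + (-0.4)·(-0.4) + (-0.4)·(-0.4) + (1.6)·(1.6)) / 4 = 5.2/4 = 1.3
  S[X,Y] = ((-1.4)·(-2.4) + (0.6)·(2.6) + (-0.4)·(-3.4) + (-0.4)·(0.6) + (1.6)·(2.6)) / 4 = 10.2/4 = 2.55
  S[Y,Y] = ((-2.4)·(-2.4) + (2.6)·(2.6) + (-3.4)·(-3.4) + (0.6)·(0.6) + (2.6)·(2.6)) / 4 = 31.2/4 = 7.8

S is symmetric (S[j,i] = S[i,j]). Assembling:

S = [[1.3, 2.55],
 [2.55, 7.8]]


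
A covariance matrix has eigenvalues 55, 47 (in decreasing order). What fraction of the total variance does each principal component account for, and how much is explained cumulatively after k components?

Step 1 — total variance = trace(Sigma) = Σ λ_i = 55 + 47 = 102.

Step 2 — fraction explained by component i = λ_i / Σ λ:
  PC1: 55/102 = 0.5392
  PC2: 47/102 = 0.4608

Step 3 — cumulative fraction after k components = (λ_1 + ... + λ_k) / Σ λ:
  k = 1: 55/102 = 0.5392
  k = 2: (55 + 47)/102 = 102/102 = 1

Summary (fraction, with percent):

explained: PC1 0.5392 (53.92%), PC2 0.4608 (46.08%);  cumulative: 0.5392, 1


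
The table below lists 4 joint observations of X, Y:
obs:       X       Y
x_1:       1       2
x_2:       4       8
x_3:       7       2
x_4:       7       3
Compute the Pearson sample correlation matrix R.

Step 1 — column means:
  mean(X) = (1 + 4 + 7 + 7) / 4 = 19/4 = 4.75
  mean(Y) = (2 + 8 + 2 + 3) / 4 = 15/4 = 3.75

Step 2 — sample variances and covariances s[i,j] = (1/(n-1)) · Σ_k (x_{k,i} - mean_i) · (x_{k,j} - mean_j), with n-1 = 3:
  s[X,X] = ((-3.75)·(-3.75) + (-0.75)·(-0.75) + (2.25)·(2.25) + (2.25)·(2.25)) / 3 = 24.75/3 = 8.25
  s[X,Y] = ((-3.75)·(-1.75) + (-0.75)·(4.25) + (2.25)·(-1.75) + (2.25)·(-0.75)) / 3 = -2.25/3 = -0.75
  s[Y,Y] = ((-1.75)·(-1.75) + (4.25)·(4.25) + (-1.75)·(-1.75) + (-0.75)·(-0.75)) / 3 = 24.75/3 = 8.25
  Sample standard deviations s_i = √(s[i,i]):
  s(X) = √(8.25) = 2.8723
  s(Y) = √(8.25) = 2.8723

Step 3 — r_{ij} = s_{ij} / (s_i · s_j):
  r[X,X] = 1 (diagonal).
  r[X,Y] = -0.75 / (2.8723 · 2.8723) = -0.75 / 8.25 = -0.0909
  r[Y,Y] = 1 (diagonal).

R is symmetric with unit diagonal. Assembling:

R = [[1, -0.0909],
 [-0.0909, 1]]


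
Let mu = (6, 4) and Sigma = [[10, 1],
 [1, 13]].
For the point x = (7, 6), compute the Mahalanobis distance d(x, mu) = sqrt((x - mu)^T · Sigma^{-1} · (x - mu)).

Step 1 — centre the observation: (x - mu) = (1, 2).

Step 2 — invert Sigma. det(Sigma) = 10·13 - (1)² = 129.
  Sigma^{-1} = (1/det) · [[d, -b], [-b, a]] = [[0.1008, -0.0078],
 [-0.0078, 0.0775]].

Step 3 — form the quadratic (x - mu)^T · Sigma^{-1} · (x - mu):
  Sigma^{-1} · (x - mu) = (0.0853, 0.1473).
  (x - mu)^T · [Sigma^{-1} · (x - mu)] = (1)·(0.0853) + (2)·(0.1473) = 0.3798.

Step 4 — take square root: d = √(0.3798) ≈ 0.6163.

d(x, mu) = √(0.3798) ≈ 0.6163


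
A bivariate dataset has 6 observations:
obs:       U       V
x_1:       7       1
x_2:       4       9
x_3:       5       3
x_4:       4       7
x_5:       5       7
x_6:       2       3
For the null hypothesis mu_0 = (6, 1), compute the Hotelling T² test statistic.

Step 1 — sample mean vector:
  mean(U) = (7 + 4 + 5 + 4 + 5 + 2) / 6 = 27/6 = 4.5
  mean(V) = (1 + 9 + 3 + 7 + 7 + 3) / 6 = 30/6 = 5
  x̄ = (4.5, 5),  deviation x̄ - mu_0 = (4.5, 5) - (6, 1) = (-1.5, 4).

Step 2 — sample covariance matrix, S[i,j] = (1/(n-1)) · Σ_k (x_{k,i} - mean_i) · (x_{k,j} - mean_j), divisor n-1 = 5:
  S[U,U] = ((2.5)·(2.5) + (-0.5)·(-0.5) + (0.5)·(0.5) + (-0.5)·(-0.5) + (0.5)·(0.5) + (-2.5)·(-2.5)) / 5 = 13.5/5 = 2.7
  S[U,V] = ((2.5)·(-4) + (-0.5)·(4) + (0.5)·(-2) + (-0.5)·(2) + (0.5)·(2) + (-2.5)·(-2)) / 5 = -8/5 = -1.6
  S[V,V] = ((-4)·(-4) + (4)·(4) + (-2)·(-2) + (2)·(2) + (2)·(2) + (-2)·(-2)) / 5 = 48/5 = 9.6
  S = [[2.7, -1.6],
 [-1.6, 9.6]].

Step 3 — invert S. det(S) = 2.7·9.6 - (-1.6)² = 23.36.
  S^{-1} = (1/det) · [[d, -b], [-b, a]] = [[0.411, 0.0685],
 [0.0685, 0.1156]].

Step 4 — quadratic form (x̄ - mu_0)^T · S^{-1} · (x̄ - mu_0):
  S^{-1} · (x̄ - mu_0) = (-0.3425, 0.3596),
  (x̄ - mu_0)^T · [...] = (-1.5)·(-0.3425) + (4)·(0.3596) = 1.9521.

Step 5 — scale by n: T² = 6 · 1.9521 = 11.7123.

T² ≈ 11.7123


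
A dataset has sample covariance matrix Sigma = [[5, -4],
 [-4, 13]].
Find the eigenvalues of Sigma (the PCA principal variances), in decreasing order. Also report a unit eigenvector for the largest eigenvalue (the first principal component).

Step 1 — characteristic polynomial of 2×2 Sigma:
  det(Sigma - λI) = λ² - trace · λ + det = 0.
  trace = 5 + 13 = 18, det = 5·13 - (-4)² = 49.
Step 2 — discriminant:
  Δ = trace² - 4·det = 324 - 196 = 128.
Step 3 — eigenvalues:
  λ = (trace ± √Δ)/2 = (18 ± 11.3137)/2,
  λ_1 = 14.6569,  λ_2 = 3.3431.

Step 4 — unit eigenvector for λ_1: solve (Sigma - λ_1 I)v = 0. First row:
  (5 - 14.6569)·v_x + (-4)·v_y = 0, i.e. (-9.6569)·v_x + (-4)·v_y = 0,
  so v ∝ (b, λ_1 - a) = (-4, 9.6569); multiply by -1 so the first entry is positive: u = (4, -9.6569).
  ||u|| = √((4)² + (-9.6569)²) = √(109.2548) ≈ 10.4525,
  v_1 = u/||u|| ≈ (0.3827, -0.9239) (||v_1|| = 1).

λ_1 = 14.6569,  λ_2 = 3.3431;  v_1 ≈ (0.3827, -0.9239)


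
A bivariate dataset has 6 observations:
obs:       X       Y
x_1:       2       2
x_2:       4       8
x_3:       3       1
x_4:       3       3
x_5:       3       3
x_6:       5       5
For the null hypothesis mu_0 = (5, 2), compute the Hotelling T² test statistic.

Step 1 — sample mean vector:
  mean(X) = (2 + 4 + 3 + 3 + 3 + 5) / 6 = 20/6 = 3.3333
  mean(Y) = (2 + 8 + 1 + 3 + 3 + 5) / 6 = 22/6 = 3.6667
  x̄ = (3.3333, 3.6667),  deviation x̄ - mu_0 = (3.3333, 3.6667) - (5, 2) = (-1.6667, 1.6667).

Step 2 — sample covariance matrix, S[i,j] = (1/(n-1)) · Σ_k (x_{k,i} - mean_i) · (x_{k,j} - mean_j), divisor n-1 = 5:
  S[X,X] = ((-1.3333)·(-1.3333) + (0.6667)·(0.6667) + (-0.3333)·(-0.3333) + (-0.3333)·(-0.3333) + (-0.3333)·(-0.3333) + (1.6667)·(1.6667)) / 5 = 5.3333/5 = 1.0667
  S[X,Y] = ((-1.3333)·(-1.6667) + (0.6667)·(4.3333) + (-0.3333)·(-2.6667) + (-0.3333)·(-0.6667) + (-0.3333)·(-0.6667) + (1.6667)·(1.3333)) / 5 = 8.6667/5 = 1.7333
  S[Y,Y] = ((-1.6667)·(-1.6667) + (4.3333)·(4.3333) + (-2.6667)·(-2.6667) + (-0.6667)·(-0.6667) + (-0.6667)·(-0.6667) + (1.3333)·(1.3333)) / 5 = 31.3333/5 = 6.2667
  S = [[1.0667, 1.7333],
 [1.7333, 6.2667]].

Step 3 — invert S. det(S) = 1.0667·6.2667 - (1.7333)² = 3.68.
  S^{-1} = (1/det) · [[d, -b], [-b, a]] = [[1.7029, -0.471],
 [-0.471, 0.2899]].

Step 4 — quadratic form (x̄ - mu_0)^T · S^{-1} · (x̄ - mu_0):
  S^{-1} · (x̄ - mu_0) = (-3.6232, 1.2681),
  (x̄ - mu_0)^T · [...] = (-1.6667)·(-3.6232) + (1.6667)·(1.2681) = 8.1522.

Step 5 — scale by n: T² = 6 · 8.1522 = 48.913.

T² ≈ 48.913


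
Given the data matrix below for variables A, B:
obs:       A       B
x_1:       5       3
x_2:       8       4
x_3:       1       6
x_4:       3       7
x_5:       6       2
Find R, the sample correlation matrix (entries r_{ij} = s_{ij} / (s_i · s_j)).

Step 1 — column means:
  mean(A) = (5 + 8 + 1 + 3 + 6) / 5 = 23/5 = 4.6
  mean(B) = (3 + 4 + 6 + 7 + 2) / 5 = 22/5 = 4.4

Step 2 — sample variances and covariances s[i,j] = (1/(n-1)) · Σ_k (x_{k,i} - mean_i) · (x_{k,j} - mean_j), with n-1 = 4:
  s[A,A] = ((0.4)·(0.4) + (3.4)·(3.4) + (-3.6)·(-3.6) + (-1.6)·(-1.6) + (1.4)·(1.4)) / 4 = 29.2/4 = 7.3
  s[A,B] = ((0.4)·(-1.4) + (3.4)·(-0.4) + (-3.6)·(1.6) + (-1.6)·(2.6) + (1.4)·(-2.4)) / 4 = -15.2/4 = -3.8
  s[B,B] = ((-1.4)·(-1.4) + (-0.4)·(-0.4) + (1.6)·(1.6) + (2.6)·(2.6) + (-2.4)·(-2.4)) / 4 = 17.2/4 = 4.3
  Sample standard deviations s_i = √(s[i,i]):
  s(A) = √(7.3) = 2.7019
  s(B) = √(4.3) = 2.0736

Step 3 — r_{ij} = s_{ij} / (s_i · s_j):
  r[A,A] = 1 (diagonal).
  r[A,B] = -3.8 / (2.7019 · 2.0736) = -3.8 / 5.6027 = -0.6782
  r[B,B] = 1 (diagonal).

R is symmetric with unit diagonal. Assembling:

R = [[1, -0.6782],
 [-0.6782, 1]]
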